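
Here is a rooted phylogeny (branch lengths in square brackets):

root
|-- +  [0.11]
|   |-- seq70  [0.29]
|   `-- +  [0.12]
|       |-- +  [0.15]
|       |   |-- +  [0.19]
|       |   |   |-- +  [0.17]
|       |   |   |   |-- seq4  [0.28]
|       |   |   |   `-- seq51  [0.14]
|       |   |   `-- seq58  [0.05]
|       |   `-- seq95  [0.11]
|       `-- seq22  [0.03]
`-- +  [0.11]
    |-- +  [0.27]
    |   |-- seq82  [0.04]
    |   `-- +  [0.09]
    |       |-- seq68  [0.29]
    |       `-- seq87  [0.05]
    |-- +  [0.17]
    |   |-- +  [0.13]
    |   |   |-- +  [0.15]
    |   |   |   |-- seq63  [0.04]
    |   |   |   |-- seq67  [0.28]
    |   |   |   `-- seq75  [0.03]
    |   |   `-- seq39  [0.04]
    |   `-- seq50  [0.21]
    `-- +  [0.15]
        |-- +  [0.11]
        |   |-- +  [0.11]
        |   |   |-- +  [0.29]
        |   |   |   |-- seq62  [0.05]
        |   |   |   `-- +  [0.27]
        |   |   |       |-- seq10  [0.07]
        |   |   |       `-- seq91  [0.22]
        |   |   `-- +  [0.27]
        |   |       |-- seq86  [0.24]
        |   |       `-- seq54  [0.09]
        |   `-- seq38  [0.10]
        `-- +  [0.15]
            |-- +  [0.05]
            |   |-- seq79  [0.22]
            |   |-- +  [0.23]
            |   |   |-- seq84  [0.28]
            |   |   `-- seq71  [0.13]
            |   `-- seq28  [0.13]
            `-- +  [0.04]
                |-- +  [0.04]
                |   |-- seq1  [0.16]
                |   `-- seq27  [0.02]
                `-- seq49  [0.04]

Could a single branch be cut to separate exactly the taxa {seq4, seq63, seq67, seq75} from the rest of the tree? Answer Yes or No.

The MRCA of the listed taxa is the root, so the smallest clade containing them is the whole tree.
That clade also contains seq1, seq10, seq22, seq27, seq28, seq38, seq39, seq49, seq50, seq51, seq54, seq58, seq62, seq68, seq70, seq71, seq79, seq82, seq84, seq86, seq87, seq91, seq95, which are not in the proposed group, so the group is not monophyletic.

No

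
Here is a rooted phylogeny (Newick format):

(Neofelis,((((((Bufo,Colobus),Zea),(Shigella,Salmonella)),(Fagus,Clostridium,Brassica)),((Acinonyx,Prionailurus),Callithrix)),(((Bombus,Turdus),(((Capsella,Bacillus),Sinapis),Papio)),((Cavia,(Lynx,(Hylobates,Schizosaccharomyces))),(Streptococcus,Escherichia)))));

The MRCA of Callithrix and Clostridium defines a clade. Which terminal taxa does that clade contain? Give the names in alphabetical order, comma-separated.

Acinonyx, Brassica, Bufo, Callithrix, Clostridium, Colobus, Fagus, Prionailurus, Salmonella, Shigella, Zea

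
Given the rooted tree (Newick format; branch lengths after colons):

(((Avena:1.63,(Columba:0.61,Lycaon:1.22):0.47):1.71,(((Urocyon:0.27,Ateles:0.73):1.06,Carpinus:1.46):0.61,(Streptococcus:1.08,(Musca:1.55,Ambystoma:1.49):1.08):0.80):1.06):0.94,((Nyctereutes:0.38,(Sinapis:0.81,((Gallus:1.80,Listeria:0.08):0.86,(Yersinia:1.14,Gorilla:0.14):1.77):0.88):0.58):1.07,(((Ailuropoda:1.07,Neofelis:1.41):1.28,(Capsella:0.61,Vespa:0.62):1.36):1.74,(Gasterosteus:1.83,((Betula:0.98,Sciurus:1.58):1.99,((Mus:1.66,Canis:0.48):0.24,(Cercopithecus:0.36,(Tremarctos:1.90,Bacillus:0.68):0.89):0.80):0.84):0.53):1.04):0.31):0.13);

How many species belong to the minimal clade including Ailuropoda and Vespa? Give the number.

The MRCA of Ailuropoda and Vespa is the node subtending ((Ailuropoda,Neofelis),(Capsella,Vespa)).
That clade contains 4 terminal taxa: Ailuropoda, Capsella, Neofelis, Vespa.

4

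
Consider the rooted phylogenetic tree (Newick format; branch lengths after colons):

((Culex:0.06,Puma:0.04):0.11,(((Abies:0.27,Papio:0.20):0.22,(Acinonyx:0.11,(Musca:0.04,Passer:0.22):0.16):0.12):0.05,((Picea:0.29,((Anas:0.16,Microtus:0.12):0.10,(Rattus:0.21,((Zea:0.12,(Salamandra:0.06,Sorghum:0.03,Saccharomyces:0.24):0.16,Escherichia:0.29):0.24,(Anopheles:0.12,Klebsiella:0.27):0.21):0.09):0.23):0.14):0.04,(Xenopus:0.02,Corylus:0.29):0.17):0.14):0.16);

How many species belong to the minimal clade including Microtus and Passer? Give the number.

The MRCA of Microtus and Passer is the node subtending (((Abies,Papio),(Acinonyx,(Musca,Passer))),((Picea,((Anas,Microtus),(Rattus,((Zea,(Salamandra,Sorghum,Saccharomyces),Escherichia),(Anopheles,Klebsiella))))),(Xenopus,Corylus))).
That clade contains 18 terminal taxa: Abies, Acinonyx, Anas, Anopheles, Corylus, Escherichia, Klebsiella, Microtus, Musca, Papio, Passer, Picea, Rattus, Saccharomyces, Salamandra, Sorghum, Xenopus, Zea.

18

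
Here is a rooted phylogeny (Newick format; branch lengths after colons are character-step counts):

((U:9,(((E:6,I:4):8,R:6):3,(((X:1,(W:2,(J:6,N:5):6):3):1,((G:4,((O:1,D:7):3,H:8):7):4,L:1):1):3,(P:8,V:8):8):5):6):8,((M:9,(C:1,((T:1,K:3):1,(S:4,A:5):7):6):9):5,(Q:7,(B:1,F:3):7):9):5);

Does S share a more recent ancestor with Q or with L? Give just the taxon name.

The MRCA of S and Q subtends ((M,(C,((T,K),(S,A)))),(Q,(B,F))) (9 taxa).
The MRCA of S and L is the root, subtending the entire tree (24 taxa).
The first is nested inside the second, so S shares a more recent common ancestor with Q.

Q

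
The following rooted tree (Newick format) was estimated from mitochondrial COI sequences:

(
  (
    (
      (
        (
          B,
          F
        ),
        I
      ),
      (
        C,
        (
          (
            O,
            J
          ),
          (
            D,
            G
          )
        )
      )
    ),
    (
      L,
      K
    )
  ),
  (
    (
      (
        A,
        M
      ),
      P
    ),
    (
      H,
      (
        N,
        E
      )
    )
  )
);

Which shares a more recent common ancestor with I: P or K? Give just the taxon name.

K

The MRCA of I and K subtends ((((B,F),I),(C,((O,J),(D,G)))),(L,K)) (10 taxa).
The MRCA of I and P is the root, subtending the entire tree (16 taxa).
The first is nested inside the second, so I shares a more recent common ancestor with K.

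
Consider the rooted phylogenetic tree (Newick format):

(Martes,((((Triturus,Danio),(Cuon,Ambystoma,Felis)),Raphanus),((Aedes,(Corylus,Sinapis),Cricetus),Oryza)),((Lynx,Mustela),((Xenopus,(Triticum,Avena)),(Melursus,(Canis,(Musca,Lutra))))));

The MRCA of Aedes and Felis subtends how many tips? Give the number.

The MRCA of Aedes and Felis is the node subtending ((((Triturus,Danio),(Cuon,Ambystoma,Felis)),Raphanus),((Aedes,(Corylus,Sinapis),Cricetus),Oryza)).
That clade contains 11 terminal taxa: Aedes, Ambystoma, Corylus, Cricetus, Cuon, Danio, Felis, Oryza, Raphanus, Sinapis, Triturus.

11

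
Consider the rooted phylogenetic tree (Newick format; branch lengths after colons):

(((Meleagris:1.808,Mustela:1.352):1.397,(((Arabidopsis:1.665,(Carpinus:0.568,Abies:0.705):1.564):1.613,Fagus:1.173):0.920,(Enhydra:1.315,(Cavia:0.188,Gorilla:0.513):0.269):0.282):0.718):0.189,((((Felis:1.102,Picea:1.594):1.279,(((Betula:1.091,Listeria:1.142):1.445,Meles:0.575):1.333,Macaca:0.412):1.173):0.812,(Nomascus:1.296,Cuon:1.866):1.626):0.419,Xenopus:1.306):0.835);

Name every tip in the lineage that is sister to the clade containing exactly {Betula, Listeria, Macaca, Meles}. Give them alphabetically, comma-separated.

Felis, Picea

The clade containing exactly {Betula, Listeria, Macaca, Meles} attaches to the tree at the node subtending ((Felis,Picea),(((Betula,Listeria),Meles),Macaca)).
The other lineage descending from that same node — the sister group — is (Felis,Picea); its 2 tips in alphabetical order are the answer.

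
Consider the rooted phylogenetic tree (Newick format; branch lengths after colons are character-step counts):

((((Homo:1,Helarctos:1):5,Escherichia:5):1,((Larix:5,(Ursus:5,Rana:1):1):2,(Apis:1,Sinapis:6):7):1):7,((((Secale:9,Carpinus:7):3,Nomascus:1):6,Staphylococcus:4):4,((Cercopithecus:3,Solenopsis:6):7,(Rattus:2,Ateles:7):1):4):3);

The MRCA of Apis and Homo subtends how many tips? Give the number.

The MRCA of Apis and Homo is the node subtending (((Homo,Helarctos),Escherichia),((Larix,(Ursus,Rana)),(Apis,Sinapis))).
That clade contains 8 terminal taxa: Apis, Escherichia, Helarctos, Homo, Larix, Rana, Sinapis, Ursus.

8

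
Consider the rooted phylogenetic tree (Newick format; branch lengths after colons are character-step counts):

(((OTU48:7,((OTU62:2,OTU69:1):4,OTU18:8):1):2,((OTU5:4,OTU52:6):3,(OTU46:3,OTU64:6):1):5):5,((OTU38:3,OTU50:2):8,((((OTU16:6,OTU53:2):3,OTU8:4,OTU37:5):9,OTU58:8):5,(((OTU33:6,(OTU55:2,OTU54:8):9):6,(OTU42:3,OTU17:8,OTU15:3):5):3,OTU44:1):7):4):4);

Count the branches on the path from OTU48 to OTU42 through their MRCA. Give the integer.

9

The MRCA of OTU48 and OTU42 is the root of the tree.
From OTU48 up to that node: 3 branches. From OTU42 up to the same node: 6 branches. Total: 3 + 6 = 9.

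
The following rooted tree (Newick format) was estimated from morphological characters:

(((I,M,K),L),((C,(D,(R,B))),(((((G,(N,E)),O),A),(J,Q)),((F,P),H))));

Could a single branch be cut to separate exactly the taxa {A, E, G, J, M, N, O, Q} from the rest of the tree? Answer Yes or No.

The MRCA of the listed taxa is the root, so the smallest clade containing them is the whole tree.
That clade also contains B, C, D, F, H, I, K, L, P, R, which are not in the proposed group, so the group is not monophyletic.

No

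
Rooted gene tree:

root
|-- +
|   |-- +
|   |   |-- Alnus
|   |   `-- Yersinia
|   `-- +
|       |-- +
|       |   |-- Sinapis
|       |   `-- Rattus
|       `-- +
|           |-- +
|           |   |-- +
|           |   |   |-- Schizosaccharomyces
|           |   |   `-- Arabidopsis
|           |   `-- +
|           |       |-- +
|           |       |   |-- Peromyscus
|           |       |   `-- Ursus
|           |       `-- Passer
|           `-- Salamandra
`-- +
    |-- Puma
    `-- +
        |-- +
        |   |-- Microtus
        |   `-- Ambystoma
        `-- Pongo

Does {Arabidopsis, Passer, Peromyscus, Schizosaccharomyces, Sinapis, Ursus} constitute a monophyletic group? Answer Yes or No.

No

The MRCA of the listed taxa subtends ((Sinapis,Rattus),(((Schizosaccharomyces,Arabidopsis),((Peromyscus,Ursus),Passer)),Salamandra)).
That clade also contains Rattus, Salamandra, which are not in the proposed group, so the group is not monophyletic.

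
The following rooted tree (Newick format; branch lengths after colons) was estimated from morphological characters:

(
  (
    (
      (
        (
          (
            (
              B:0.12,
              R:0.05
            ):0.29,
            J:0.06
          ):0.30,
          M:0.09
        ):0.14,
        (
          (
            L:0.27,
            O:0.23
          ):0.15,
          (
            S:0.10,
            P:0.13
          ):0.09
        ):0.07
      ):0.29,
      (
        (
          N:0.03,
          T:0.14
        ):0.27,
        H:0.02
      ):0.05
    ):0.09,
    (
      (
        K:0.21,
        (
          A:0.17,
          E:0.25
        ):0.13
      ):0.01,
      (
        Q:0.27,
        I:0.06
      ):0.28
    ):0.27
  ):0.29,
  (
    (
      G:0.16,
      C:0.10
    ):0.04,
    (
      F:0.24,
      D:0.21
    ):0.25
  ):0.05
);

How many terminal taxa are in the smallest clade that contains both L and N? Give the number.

The MRCA of L and N is the node subtending (((((B,R),J),M),((L,O),(S,P))),((N,T),H)).
That clade contains 11 terminal taxa: B, H, J, L, M, N, O, P, R, S, T.

11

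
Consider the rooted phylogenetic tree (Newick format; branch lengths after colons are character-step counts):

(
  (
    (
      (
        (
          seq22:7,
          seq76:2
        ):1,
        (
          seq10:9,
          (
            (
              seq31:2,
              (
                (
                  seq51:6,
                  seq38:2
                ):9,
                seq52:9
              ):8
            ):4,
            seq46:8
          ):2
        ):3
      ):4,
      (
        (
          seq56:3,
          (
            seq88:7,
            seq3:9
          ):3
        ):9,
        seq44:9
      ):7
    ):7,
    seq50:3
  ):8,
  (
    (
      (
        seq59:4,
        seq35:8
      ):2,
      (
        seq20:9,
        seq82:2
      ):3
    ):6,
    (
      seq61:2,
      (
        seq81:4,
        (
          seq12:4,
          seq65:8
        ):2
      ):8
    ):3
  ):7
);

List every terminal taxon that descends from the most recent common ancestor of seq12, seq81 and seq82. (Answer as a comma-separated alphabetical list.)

seq12, seq20, seq35, seq59, seq61, seq65, seq81, seq82

Tracing seq12: it sits inside (seq12,seq65).
Tracing seq81: it sits inside (seq81,(seq12,seq65)).
Tracing seq82: it sits inside (seq20,seq82).
The smallest clade enclosing all 3 is (((seq59,seq35),(seq20,seq82)),(seq61,(seq81,(seq12,seq65)))); the answer is its 8 terminal taxa in alphabetical order.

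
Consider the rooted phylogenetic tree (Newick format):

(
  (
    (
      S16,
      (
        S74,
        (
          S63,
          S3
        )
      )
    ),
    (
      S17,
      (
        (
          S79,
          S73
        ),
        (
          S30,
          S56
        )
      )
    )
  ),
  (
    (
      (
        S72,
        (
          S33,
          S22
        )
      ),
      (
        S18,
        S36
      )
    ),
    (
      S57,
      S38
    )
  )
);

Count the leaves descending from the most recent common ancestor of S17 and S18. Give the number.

The MRCA of S17 and S18 is the root, so the clade is the entire tree.
That clade contains 16 terminal taxa: S16, S17, S18, S22, S3, S30, S33, S36, S38, S56, S57, S63, S72, S73, S74, S79.

16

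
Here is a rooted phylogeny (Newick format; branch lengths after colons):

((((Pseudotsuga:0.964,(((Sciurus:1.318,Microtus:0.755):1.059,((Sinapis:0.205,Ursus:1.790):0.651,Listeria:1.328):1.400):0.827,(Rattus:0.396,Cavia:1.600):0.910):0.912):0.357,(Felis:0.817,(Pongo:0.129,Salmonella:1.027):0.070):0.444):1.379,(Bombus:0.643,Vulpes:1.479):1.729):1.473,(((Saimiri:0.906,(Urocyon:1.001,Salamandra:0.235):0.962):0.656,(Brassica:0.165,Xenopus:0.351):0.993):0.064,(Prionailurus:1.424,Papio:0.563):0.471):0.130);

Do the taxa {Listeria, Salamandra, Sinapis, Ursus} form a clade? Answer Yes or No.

No

The MRCA of the listed taxa is the root, so the smallest clade containing them is the whole tree.
That clade also contains Bombus, Brassica, Cavia, Felis, Microtus, Papio, Pongo, Prionailurus, Pseudotsuga, Rattus, Saimiri, Salmonella, Sciurus, Urocyon, Vulpes, Xenopus, which are not in the proposed group, so the group is not monophyletic.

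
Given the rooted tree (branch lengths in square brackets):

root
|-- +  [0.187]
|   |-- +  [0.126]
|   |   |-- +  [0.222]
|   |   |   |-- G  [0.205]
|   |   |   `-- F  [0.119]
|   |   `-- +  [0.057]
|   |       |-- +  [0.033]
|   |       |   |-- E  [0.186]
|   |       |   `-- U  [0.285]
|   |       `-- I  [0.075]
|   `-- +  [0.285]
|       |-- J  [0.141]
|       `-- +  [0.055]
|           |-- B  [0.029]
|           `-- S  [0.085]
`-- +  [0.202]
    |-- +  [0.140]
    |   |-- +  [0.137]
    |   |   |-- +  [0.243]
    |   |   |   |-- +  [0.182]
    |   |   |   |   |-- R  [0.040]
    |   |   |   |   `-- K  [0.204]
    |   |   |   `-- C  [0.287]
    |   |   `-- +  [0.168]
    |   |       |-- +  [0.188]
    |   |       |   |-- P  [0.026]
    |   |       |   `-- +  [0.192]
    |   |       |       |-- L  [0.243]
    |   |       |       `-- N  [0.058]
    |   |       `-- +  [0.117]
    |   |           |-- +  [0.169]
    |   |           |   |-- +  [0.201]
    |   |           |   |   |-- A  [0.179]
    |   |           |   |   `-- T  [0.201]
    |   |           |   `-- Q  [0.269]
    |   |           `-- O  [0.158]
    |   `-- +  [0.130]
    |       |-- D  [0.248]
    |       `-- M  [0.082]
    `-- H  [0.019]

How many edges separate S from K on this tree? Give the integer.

10

The MRCA of S and K is the root of the tree.
From S up to that node: 4 branches. From K up to the same node: 6 branches. Total: 4 + 6 = 10.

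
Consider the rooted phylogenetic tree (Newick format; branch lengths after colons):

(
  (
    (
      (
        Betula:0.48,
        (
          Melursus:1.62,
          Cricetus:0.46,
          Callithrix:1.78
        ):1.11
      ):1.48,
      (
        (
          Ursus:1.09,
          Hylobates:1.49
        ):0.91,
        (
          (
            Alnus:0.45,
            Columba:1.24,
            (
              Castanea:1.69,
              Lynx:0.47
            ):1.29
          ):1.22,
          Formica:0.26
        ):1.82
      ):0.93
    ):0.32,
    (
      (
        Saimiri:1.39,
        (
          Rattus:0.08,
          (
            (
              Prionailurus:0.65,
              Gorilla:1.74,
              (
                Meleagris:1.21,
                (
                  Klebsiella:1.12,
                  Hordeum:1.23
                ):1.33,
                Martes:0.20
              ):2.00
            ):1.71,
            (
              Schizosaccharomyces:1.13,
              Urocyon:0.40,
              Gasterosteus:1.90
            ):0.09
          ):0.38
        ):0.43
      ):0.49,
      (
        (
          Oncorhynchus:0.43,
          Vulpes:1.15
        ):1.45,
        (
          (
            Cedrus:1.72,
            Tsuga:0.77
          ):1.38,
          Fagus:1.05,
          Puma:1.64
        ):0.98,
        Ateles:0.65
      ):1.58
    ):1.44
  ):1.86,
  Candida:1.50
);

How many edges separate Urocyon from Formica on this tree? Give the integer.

10

The MRCA of Urocyon and Formica is the node subtending (((Betula,(Melursus,Cricetus,Callithrix)),((Ursus,Hylobates),((Alnus,Columba,(Castanea,Lynx)),Formica))),((Saimiri,(Rattus,((Prionailurus,Gorilla,(Meleagris,(Klebsiella,Hordeum),Martes)),(Schizosaccharomyces,Urocyon,Gasterosteus)))),((Oncorhynchus,Vulpes),((Cedrus,Tsuga),Fagus,Puma),Ateles))).
From Urocyon up to that node: 6 branches. From Formica up to the same node: 4 branches. Total: 6 + 4 = 10.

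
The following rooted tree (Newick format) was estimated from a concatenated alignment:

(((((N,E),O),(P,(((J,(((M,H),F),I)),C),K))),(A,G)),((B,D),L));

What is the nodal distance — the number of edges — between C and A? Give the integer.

The MRCA of C and A is the node subtending ((((N,E),O),(P,(((J,(((M,H),F),I)),C),K))),(A,G)).
From C up to that node: 5 branches. From A up to the same node: 2 branches. Total: 5 + 2 = 7.

7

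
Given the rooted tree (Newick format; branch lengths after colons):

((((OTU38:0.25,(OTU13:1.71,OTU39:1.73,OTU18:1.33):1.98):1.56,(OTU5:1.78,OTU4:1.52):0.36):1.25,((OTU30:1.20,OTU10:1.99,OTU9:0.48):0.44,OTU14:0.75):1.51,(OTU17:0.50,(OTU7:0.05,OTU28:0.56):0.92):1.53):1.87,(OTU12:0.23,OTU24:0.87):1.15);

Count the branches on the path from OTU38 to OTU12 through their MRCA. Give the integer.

6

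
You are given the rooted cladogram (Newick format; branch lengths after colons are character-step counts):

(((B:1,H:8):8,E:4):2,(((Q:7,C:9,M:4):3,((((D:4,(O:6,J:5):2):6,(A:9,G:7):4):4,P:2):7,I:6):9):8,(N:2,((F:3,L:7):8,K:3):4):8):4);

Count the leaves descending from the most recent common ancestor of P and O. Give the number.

The MRCA of P and O is the node subtending (((D,(O,J)),(A,G)),P).
That clade contains 6 terminal taxa: A, D, G, J, O, P.

6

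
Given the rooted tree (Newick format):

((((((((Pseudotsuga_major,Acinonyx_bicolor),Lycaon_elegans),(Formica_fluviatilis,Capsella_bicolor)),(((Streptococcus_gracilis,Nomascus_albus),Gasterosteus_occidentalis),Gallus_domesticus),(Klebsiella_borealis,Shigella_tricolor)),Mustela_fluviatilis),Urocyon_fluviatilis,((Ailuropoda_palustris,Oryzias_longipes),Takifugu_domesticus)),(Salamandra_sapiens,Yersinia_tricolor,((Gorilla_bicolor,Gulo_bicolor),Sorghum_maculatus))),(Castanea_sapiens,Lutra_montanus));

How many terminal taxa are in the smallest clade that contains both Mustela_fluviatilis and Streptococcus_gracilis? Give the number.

12

The MRCA of Mustela_fluviatilis and Streptococcus_gracilis is the node subtending (((((Pseudotsuga_major,Acinonyx_bicolor),Lycaon_elegans),(Formica_fluviatilis,Capsella_bicolor)),(((Streptococcus_gracilis,Nomascus_albus),Gasterosteus_occidentalis),Gallus_domesticus),(Klebsiella_borealis,Shigella_tricolor)),Mustela_fluviatilis).
That clade contains 12 terminal taxa: Acinonyx_bicolor, Capsella_bicolor, Formica_fluviatilis, Gallus_domesticus, Gasterosteus_occidentalis, Klebsiella_borealis, Lycaon_elegans, Mustela_fluviatilis, Nomascus_albus, Pseudotsuga_major, Shigella_tricolor, Streptococcus_gracilis.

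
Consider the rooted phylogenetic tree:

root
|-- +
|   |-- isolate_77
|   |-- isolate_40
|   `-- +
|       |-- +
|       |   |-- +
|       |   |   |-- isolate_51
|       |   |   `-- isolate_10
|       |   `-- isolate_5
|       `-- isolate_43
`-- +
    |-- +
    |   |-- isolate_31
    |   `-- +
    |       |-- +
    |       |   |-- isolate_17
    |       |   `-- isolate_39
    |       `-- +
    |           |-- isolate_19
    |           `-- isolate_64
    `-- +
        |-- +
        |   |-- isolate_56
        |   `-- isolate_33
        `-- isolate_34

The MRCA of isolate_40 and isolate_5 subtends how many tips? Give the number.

The MRCA of isolate_40 and isolate_5 is the node subtending (isolate_77,isolate_40,(((isolate_51,isolate_10),isolate_5),isolate_43)).
That clade contains 6 terminal taxa: isolate_10, isolate_40, isolate_43, isolate_5, isolate_51, isolate_77.

6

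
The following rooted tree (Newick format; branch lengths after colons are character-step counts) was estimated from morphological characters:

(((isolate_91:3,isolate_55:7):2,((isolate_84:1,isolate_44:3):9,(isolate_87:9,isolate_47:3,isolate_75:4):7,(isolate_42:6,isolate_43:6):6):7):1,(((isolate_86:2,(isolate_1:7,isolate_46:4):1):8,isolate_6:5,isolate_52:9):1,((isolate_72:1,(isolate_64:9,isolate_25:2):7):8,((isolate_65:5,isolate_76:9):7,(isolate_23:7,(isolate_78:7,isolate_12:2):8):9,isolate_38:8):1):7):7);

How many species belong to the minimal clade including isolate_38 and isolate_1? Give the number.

14

The MRCA of isolate_38 and isolate_1 is the node subtending (((isolate_86,(isolate_1,isolate_46)),isolate_6,isolate_52),((isolate_72,(isolate_64,isolate_25)),((isolate_65,isolate_76),(isolate_23,(isolate_78,isolate_12)),isolate_38))).
That clade contains 14 terminal taxa: isolate_1, isolate_12, isolate_23, isolate_25, isolate_38, isolate_46, isolate_52, isolate_6, isolate_64, isolate_65, isolate_72, isolate_76, isolate_78, isolate_86.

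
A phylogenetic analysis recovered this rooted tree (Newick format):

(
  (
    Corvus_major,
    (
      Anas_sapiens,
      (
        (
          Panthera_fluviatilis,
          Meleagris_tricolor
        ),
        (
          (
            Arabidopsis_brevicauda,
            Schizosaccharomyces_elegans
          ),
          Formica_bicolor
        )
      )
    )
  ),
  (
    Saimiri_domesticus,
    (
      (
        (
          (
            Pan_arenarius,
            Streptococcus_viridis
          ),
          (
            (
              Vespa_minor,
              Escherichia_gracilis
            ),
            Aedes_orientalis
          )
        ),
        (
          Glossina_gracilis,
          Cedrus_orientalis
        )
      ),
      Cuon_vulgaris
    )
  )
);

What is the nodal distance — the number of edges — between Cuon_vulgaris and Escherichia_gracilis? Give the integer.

The MRCA of Cuon_vulgaris and Escherichia_gracilis is the node subtending ((((Pan_arenarius,Streptococcus_viridis),((Vespa_minor,Escherichia_gracilis),Aedes_orientalis)),(Glossina_gracilis,Cedrus_orientalis)),Cuon_vulgaris).
From Cuon_vulgaris up to that node: 1 branch. From Escherichia_gracilis up to the same node: 5 branches. Total: 1 + 5 = 6.

6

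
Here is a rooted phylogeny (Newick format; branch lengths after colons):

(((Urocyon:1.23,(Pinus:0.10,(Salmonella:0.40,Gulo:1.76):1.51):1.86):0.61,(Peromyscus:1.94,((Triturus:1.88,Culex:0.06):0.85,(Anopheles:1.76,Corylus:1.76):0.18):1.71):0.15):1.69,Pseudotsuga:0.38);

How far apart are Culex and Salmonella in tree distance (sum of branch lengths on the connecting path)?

The path runs Culex → … → MRCA → … → Salmonella; the MRCA is the node subtending ((Urocyon,(Pinus,(Salmonella,Gulo))),(Peromyscus,((Triturus,Culex),(Anopheles,Corylus)))).
Branch lengths along that path: 0.06 + 0.85 + 1.71 + 0.15 + 0.61 + 1.86 + 1.51 + 0.40 = 7.15.

7.15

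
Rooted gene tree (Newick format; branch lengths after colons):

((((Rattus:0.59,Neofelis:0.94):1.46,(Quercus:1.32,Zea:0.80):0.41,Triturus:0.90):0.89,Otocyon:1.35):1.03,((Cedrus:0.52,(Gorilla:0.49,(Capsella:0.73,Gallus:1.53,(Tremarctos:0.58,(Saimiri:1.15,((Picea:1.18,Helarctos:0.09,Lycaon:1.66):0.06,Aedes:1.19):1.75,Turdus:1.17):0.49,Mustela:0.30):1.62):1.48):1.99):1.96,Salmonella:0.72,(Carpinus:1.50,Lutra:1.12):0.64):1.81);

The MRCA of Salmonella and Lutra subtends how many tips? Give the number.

15

The MRCA of Salmonella and Lutra is the node subtending ((Cedrus,(Gorilla,(Capsella,Gallus,(Tremarctos,(Saimiri,((Picea,Helarctos,Lycaon),Aedes),Turdus),Mustela)))),Salmonella,(Carpinus,Lutra)).
That clade contains 15 terminal taxa: Aedes, Capsella, Carpinus, Cedrus, Gallus, Gorilla, Helarctos, Lutra, Lycaon, Mustela, Picea, Saimiri, Salmonella, Tremarctos, Turdus.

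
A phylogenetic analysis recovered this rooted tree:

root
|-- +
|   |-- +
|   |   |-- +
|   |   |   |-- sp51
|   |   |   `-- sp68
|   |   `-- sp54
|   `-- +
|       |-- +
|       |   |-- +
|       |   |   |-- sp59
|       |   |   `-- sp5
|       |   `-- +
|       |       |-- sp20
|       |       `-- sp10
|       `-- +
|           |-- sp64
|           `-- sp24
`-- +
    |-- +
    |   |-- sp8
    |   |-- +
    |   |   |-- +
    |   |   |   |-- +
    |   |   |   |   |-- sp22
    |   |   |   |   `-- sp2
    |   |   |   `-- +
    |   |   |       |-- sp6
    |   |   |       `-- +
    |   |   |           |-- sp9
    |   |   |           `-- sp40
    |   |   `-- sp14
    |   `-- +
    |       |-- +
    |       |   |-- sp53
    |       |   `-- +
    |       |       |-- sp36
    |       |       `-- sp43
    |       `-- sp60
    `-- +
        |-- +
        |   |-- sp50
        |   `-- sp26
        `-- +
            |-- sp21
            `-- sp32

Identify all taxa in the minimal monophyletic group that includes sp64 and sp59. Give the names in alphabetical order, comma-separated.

sp10, sp20, sp24, sp5, sp59, sp64

Tracing sp64: it sits inside (sp64,sp24).
Tracing sp59: it sits inside (sp59,sp5).
The smallest clade enclosing both is (((sp59,sp5),(sp20,sp10)),(sp64,sp24)); the answer is its 6 terminal taxa in alphabetical order.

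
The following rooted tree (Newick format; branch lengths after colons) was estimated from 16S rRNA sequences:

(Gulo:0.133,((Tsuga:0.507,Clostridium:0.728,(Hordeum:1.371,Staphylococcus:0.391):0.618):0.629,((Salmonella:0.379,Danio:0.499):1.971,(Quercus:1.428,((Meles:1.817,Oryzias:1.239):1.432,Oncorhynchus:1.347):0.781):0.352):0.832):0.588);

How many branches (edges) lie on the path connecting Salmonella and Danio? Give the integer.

The MRCA of Salmonella and Danio is the node subtending (Salmonella,Danio).
From Salmonella up to that node: 1 branch. From Danio up to the same node: 1 branch. Total: 1 + 1 = 2.

2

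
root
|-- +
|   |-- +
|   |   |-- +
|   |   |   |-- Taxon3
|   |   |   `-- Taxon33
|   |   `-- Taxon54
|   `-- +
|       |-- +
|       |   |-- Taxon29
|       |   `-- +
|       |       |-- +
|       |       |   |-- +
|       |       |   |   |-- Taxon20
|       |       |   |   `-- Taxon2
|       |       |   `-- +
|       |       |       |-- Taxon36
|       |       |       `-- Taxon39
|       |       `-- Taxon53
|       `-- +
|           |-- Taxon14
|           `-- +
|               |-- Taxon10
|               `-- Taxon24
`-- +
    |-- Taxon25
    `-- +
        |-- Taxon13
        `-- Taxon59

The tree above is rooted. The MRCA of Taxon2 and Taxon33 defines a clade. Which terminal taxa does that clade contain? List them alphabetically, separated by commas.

Taxon10, Taxon14, Taxon2, Taxon20, Taxon24, Taxon29, Taxon3, Taxon33, Taxon36, Taxon39, Taxon53, Taxon54

Tracing Taxon2: it sits inside (Taxon20,Taxon2).
Tracing Taxon33: it sits inside (Taxon3,Taxon33).
The smallest clade enclosing both is (((Taxon3,Taxon33),Taxon54),((Taxon29,(((Taxon20,Taxon2),(Taxon36,Taxon39)),Taxon53)),(Taxon14,(Taxon10,Taxon24)))); the answer is its 12 terminal taxa in alphabetical order.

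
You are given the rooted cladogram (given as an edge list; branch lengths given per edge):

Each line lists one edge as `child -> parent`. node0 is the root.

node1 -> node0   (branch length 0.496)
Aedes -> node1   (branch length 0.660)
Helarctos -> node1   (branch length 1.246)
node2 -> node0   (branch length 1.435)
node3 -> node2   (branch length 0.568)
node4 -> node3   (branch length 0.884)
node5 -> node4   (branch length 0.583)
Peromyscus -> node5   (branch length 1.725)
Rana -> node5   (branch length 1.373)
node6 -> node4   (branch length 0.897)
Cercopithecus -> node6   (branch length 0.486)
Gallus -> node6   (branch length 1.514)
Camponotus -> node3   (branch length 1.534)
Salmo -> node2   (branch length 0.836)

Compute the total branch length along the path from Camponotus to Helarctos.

5.279

The path runs Camponotus → … → MRCA → … → Helarctos; the MRCA is the root of the tree.
Branch lengths along that path: 1.534 + 0.568 + 1.435 + 0.496 + 1.246 = 5.279.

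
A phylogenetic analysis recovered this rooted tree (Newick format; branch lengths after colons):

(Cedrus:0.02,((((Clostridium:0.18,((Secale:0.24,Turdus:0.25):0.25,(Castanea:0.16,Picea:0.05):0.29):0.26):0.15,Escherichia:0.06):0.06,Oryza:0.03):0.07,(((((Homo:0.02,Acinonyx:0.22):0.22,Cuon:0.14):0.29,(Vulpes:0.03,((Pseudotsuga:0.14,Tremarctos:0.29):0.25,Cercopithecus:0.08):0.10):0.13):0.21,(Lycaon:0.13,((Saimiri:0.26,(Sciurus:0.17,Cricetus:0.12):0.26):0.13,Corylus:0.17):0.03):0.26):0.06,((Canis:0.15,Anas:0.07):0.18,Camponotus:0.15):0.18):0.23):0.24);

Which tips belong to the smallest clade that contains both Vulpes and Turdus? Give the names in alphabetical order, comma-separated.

Acinonyx, Anas, Camponotus, Canis, Castanea, Cercopithecus, Clostridium, Corylus, Cricetus, Cuon, Escherichia, Homo, Lycaon, Oryza, Picea, Pseudotsuga, Saimiri, Sciurus, Secale, Tremarctos, Turdus, Vulpes

Tracing Vulpes: it sits inside (Vulpes,((Pseudotsuga,Tremarctos),Cercopithecus)).
Tracing Turdus: it sits inside (Secale,Turdus).
The smallest clade enclosing both is ((((Clostridium,((Secale,Turdus),(Castanea,Picea))),Escherichia),Oryza),(((((Homo,Acinonyx),Cuon),(Vulpes,((Pseudotsuga,Tremarctos),Cercopithecus))),(Lycaon,((Saimiri,(Sciurus,Cricetus)),Corylus))),((Canis,Anas),Camponotus))); the answer is its 22 terminal taxa in alphabetical order.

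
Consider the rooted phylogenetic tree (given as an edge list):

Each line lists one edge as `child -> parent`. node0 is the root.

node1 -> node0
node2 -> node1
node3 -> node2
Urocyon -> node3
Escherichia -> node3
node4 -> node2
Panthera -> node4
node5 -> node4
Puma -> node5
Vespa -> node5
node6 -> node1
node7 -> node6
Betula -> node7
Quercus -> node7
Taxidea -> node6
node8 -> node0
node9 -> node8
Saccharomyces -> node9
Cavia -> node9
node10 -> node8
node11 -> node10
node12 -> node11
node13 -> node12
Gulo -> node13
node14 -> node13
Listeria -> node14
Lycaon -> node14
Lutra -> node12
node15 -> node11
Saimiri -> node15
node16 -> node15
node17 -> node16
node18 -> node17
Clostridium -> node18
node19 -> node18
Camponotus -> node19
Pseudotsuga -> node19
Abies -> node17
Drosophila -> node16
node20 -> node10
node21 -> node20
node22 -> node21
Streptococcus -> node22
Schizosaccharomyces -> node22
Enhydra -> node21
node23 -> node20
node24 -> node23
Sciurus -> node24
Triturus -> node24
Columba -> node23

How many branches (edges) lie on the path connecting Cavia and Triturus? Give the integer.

The MRCA of Cavia and Triturus is the node subtending ((Saccharomyces,Cavia),((((Gulo,(Listeria,Lycaon)),Lutra),(Saimiri,(((Clostridium,(Camponotus,Pseudotsuga)),Abies),Drosophila))),(((Streptococcus,Schizosaccharomyces),Enhydra),((Sciurus,Triturus),Columba)))).
From Cavia up to that node: 2 branches. From Triturus up to the same node: 5 branches. Total: 2 + 5 = 7.

7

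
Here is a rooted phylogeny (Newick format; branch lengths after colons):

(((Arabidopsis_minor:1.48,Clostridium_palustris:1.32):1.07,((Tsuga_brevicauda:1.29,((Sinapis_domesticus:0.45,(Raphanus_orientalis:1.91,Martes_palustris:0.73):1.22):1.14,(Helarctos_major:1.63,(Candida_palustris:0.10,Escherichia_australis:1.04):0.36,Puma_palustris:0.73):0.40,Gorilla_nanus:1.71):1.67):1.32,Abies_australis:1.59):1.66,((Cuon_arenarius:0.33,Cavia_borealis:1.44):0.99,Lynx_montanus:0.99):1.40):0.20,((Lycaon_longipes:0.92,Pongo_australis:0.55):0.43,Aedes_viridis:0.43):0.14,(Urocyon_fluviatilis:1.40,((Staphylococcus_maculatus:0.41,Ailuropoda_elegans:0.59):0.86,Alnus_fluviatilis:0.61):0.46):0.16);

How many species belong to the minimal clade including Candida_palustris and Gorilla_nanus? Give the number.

The MRCA of Candida_palustris and Gorilla_nanus is the node subtending ((Sinapis_domesticus,(Raphanus_orientalis,Martes_palustris)),(Helarctos_major,(Candida_palustris,Escherichia_australis),Puma_palustris),Gorilla_nanus).
That clade contains 8 terminal taxa: Candida_palustris, Escherichia_australis, Gorilla_nanus, Helarctos_major, Martes_palustris, Puma_palustris, Raphanus_orientalis, Sinapis_domesticus.

8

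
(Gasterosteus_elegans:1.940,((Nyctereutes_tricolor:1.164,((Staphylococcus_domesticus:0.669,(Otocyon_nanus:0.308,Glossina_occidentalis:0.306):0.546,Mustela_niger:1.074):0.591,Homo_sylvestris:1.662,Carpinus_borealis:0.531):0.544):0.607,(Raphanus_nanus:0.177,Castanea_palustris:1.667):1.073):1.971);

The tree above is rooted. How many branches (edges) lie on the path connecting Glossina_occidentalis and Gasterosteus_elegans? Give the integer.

The MRCA of Glossina_occidentalis and Gasterosteus_elegans is the root of the tree.
From Glossina_occidentalis up to that node: 6 branches. From Gasterosteus_elegans up to the same node: 1 branch. Total: 6 + 1 = 7.

7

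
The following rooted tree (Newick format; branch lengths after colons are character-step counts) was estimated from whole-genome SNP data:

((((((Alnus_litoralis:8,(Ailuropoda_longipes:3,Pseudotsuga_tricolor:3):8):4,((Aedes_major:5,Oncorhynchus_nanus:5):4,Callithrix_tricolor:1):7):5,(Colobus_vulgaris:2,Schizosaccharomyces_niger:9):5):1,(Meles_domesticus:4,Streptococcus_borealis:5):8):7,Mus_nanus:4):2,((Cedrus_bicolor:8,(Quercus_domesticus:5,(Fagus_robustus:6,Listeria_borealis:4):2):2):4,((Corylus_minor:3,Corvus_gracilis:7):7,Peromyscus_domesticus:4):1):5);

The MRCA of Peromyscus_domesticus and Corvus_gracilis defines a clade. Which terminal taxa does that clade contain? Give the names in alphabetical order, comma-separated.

Corvus_gracilis, Corylus_minor, Peromyscus_domesticus

Tracing Peromyscus_domesticus: it sits inside ((Corylus_minor,Corvus_gracilis),Peromyscus_domesticus).
Tracing Corvus_gracilis: it sits inside (Corylus_minor,Corvus_gracilis).
The smallest clade enclosing both is ((Corylus_minor,Corvus_gracilis),Peromyscus_domesticus); the answer is its 3 terminal taxa in alphabetical order.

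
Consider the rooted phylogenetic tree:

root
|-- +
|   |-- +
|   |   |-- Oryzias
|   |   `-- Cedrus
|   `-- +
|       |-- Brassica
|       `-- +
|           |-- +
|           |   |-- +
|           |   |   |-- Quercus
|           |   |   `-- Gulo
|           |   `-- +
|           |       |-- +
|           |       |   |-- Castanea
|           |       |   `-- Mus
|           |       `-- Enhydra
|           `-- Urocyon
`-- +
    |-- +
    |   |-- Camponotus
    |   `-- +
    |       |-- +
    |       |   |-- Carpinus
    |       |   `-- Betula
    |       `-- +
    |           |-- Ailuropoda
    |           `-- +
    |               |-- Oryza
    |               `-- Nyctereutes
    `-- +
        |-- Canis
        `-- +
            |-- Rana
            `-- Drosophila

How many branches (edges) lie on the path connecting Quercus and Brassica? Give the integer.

5

The MRCA of Quercus and Brassica is the node subtending (Brassica,(((Quercus,Gulo),((Castanea,Mus),Enhydra)),Urocyon)).
From Quercus up to that node: 4 branches. From Brassica up to the same node: 1 branch. Total: 4 + 1 = 5.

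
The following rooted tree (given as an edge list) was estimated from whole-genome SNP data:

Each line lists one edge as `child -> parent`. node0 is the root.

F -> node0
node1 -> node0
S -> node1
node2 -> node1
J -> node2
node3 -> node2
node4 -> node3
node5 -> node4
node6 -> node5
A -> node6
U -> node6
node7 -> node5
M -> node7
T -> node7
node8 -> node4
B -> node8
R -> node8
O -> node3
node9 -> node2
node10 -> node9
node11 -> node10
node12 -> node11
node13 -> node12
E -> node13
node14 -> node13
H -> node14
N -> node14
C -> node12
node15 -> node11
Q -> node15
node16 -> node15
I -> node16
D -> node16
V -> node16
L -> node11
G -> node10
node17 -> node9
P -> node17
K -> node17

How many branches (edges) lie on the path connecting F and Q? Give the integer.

8

The MRCA of F and Q is the root of the tree.
From F up to that node: 1 branch. From Q up to the same node: 7 branches. Total: 1 + 7 = 8.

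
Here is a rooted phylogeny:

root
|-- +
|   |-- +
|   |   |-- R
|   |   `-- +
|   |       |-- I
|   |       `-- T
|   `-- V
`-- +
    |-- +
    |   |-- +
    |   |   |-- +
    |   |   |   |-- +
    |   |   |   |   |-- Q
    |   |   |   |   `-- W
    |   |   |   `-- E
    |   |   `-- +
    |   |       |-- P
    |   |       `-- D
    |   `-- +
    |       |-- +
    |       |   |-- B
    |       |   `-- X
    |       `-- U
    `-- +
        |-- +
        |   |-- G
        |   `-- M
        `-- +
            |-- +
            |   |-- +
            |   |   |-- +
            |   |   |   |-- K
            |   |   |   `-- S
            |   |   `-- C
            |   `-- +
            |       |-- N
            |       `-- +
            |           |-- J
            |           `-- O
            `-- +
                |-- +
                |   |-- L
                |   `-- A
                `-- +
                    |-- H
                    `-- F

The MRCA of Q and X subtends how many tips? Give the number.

8

The MRCA of Q and X is the node subtending ((((Q,W),E),(P,D)),((B,X),U)).
That clade contains 8 terminal taxa: B, D, E, P, Q, U, W, X.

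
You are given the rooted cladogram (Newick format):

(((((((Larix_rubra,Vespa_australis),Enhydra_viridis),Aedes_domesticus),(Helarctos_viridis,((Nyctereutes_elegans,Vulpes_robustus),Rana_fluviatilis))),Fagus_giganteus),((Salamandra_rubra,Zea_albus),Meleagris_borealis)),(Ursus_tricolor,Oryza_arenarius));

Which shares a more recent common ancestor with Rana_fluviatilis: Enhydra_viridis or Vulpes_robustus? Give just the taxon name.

The MRCA of Rana_fluviatilis and Vulpes_robustus subtends ((Nyctereutes_elegans,Vulpes_robustus),Rana_fluviatilis) (3 taxa).
The MRCA of Rana_fluviatilis and Enhydra_viridis subtends ((((Larix_rubra,Vespa_australis),Enhydra_viridis),Aedes_domesticus),(Helarctos_viridis,((Nyctereutes_elegans,Vulpes_robustus),Rana_fluviatilis))) (8 taxa).
The first is nested inside the second, so Rana_fluviatilis shares a more recent common ancestor with Vulpes_robustus.

Vulpes_robustus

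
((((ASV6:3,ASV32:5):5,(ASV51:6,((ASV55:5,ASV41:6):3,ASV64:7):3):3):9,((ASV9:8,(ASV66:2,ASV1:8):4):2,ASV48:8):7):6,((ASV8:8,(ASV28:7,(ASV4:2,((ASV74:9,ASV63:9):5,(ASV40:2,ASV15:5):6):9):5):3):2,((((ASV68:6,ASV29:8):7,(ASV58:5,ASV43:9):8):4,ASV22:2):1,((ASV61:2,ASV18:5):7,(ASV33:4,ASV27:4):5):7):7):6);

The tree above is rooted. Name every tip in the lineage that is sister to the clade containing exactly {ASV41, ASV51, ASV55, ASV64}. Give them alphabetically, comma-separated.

The clade containing exactly {ASV41, ASV51, ASV55, ASV64} attaches to the tree at the node subtending ((ASV6,ASV32),(ASV51,((ASV55,ASV41),ASV64))).
The other lineage descending from that same node — the sister group — is (ASV6,ASV32); its 2 tips in alphabetical order are the answer.

ASV32, ASV6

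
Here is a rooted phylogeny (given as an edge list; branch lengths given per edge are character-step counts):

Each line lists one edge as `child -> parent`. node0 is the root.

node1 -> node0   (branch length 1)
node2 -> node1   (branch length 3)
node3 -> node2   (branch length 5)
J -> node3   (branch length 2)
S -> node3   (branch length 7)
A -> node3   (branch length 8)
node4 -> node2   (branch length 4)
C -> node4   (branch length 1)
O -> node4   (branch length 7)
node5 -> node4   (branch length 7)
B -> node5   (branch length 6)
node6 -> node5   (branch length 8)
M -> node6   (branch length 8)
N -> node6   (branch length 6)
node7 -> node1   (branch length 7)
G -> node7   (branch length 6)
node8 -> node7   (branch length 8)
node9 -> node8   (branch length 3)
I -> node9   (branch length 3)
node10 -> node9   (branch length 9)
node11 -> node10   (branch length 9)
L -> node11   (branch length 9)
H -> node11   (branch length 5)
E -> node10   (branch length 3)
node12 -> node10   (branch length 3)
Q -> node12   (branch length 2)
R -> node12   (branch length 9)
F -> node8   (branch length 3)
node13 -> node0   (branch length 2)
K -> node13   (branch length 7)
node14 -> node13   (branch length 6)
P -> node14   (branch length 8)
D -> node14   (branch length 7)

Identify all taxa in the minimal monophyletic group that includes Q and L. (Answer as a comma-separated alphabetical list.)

Tracing Q: it sits inside (Q,R).
Tracing L: it sits inside (L,H).
The smallest clade enclosing both is ((L,H),E,(Q,R)); the answer is its 5 terminal taxa in alphabetical order.

E, H, L, Q, R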